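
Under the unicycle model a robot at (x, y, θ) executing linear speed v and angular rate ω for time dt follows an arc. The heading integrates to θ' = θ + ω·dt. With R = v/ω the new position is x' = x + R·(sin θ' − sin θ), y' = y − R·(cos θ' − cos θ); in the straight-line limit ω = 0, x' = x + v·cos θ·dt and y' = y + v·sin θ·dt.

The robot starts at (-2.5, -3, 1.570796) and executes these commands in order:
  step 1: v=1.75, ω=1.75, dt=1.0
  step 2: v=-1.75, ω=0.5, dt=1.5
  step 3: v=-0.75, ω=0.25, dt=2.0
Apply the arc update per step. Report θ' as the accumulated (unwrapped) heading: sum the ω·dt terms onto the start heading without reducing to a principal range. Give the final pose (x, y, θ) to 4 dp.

step 1: θ'=3.3208 (R=1.0000) → pose (-3.6782, -2.0160, 3.3208)
step 2: θ'=4.0708 (R=-3.5000) → pose (-1.4981, -0.6667, 4.0708)
step 3: θ'=4.5708 (R=-3.0000) → pose (-0.9316, 0.7053, 4.5708)

(-0.9316, 0.7053, 4.5708)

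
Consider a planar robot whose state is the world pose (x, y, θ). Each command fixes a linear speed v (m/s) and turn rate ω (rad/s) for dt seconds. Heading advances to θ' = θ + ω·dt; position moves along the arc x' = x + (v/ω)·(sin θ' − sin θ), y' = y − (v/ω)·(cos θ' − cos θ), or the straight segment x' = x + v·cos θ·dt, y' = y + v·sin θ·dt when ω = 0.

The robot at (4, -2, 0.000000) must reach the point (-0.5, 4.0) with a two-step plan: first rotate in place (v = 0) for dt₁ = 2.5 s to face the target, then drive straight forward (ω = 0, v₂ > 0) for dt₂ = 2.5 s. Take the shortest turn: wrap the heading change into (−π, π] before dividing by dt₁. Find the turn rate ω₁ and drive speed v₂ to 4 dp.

heading to target = atan2(4−-2, -0.5−4) = 2.2143
Δθ = wrap(2.2143 − 0.0000) = 2.2143; ω₁ = Δθ/dt₁ = 0.8857
distance = √((-0.5−4)² + (4−-2)²) = 7.5000; v₂ = distance/dt₂ = 3.0000

ω₁ = 0.8857, v₂ = 3.0000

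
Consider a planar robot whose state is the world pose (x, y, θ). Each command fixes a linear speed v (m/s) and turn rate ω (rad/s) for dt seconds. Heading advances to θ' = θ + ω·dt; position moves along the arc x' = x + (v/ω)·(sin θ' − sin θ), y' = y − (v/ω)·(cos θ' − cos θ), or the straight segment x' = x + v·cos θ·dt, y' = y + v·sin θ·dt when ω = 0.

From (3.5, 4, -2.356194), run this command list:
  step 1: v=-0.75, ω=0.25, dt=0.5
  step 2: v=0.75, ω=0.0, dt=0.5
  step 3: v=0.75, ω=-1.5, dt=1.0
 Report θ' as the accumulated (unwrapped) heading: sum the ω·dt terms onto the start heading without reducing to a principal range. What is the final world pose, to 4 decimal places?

(2.8450, 3.8760, -3.7312)

step 1: θ'=-2.2312 (R=-3.0000) → pose (3.7479, 4.2810, -2.2312)
step 2: θ'=-2.2312 (straight) → pose (3.5179, 3.9849, -2.2312)
step 3: θ'=-3.7312 (R=-0.5000) → pose (2.8450, 3.8760, -3.7312)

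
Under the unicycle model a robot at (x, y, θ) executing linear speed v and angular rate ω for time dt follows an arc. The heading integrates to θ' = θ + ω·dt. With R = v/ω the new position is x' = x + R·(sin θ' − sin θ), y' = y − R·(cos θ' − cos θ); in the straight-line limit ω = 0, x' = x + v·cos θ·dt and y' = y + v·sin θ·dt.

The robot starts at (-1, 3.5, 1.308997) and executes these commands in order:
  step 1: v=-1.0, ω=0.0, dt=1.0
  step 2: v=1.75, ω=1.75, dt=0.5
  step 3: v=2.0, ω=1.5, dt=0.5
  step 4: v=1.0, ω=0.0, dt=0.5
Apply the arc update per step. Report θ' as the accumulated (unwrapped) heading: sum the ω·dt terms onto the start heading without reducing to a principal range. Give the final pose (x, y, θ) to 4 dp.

step 1: θ'=1.3090 (straight) → pose (-1.2588, 2.5341, 1.3090)
step 2: θ'=2.1840 (R=1.0000) → pose (-1.4069, 3.3684, 2.1840)
step 3: θ'=2.9340 (R=1.3333) → pose (-2.2225, 3.9058, 2.9340)
step 4: θ'=2.9340 (straight) → pose (-2.7118, 4.0088, 2.9340)

(-2.7118, 4.0088, 2.9340)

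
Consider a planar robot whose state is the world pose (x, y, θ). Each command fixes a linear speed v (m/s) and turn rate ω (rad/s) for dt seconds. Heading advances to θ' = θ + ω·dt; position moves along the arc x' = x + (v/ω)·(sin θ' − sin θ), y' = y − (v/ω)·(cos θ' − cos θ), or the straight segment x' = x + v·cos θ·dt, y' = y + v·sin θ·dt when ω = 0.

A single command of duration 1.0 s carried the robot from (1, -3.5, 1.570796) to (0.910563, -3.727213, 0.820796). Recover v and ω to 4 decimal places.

v = -0.2500, ω = -0.7500

Δθ = 0.820796 − 1.570796 = -0.750000
ω = Δθ/dt = -0.750000/1.0 = -0.7500
R = −Δy/(cos θ' − cos θ) = 0.3333
v = R·ω = 0.3333·-0.7500 = -0.2500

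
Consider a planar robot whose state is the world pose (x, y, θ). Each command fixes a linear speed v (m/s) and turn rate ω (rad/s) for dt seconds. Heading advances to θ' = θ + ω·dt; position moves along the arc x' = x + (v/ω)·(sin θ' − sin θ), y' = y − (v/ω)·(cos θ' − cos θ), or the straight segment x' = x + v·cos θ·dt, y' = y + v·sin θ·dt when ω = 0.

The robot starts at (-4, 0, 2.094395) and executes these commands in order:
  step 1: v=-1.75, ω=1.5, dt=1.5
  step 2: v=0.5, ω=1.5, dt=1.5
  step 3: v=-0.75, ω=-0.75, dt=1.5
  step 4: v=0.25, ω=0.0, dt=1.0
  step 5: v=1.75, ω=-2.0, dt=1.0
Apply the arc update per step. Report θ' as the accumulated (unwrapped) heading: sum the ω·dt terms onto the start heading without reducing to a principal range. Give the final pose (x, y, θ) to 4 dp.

(-2.7037, -1.6194, 3.4694)

step 1: θ'=4.3444 (R=-1.1667) → pose (-1.9011, 0.1636, 4.3444)
step 2: θ'=6.5944 (R=0.3333) → pose (-1.4880, -0.2736, 6.5944)
step 3: θ'=5.4694 (R=1.0000) → pose (-2.5211, -0.0084, 5.4694)
step 4: θ'=5.4694 (straight) → pose (-2.3494, -0.1901, 5.4694)
step 5: θ'=3.4694 (R=-0.8750) → pose (-2.7037, -1.6194, 3.4694)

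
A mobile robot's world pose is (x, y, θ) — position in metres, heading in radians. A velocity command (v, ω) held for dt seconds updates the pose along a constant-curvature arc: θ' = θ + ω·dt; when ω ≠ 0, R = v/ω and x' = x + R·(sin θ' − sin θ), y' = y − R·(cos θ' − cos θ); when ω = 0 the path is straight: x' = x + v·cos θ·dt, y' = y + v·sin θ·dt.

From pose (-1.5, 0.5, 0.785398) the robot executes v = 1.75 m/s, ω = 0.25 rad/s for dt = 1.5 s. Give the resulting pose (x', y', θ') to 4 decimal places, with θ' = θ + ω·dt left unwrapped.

θ' = 0.7854 + 0.25·1.5 = 1.1604
R = v/ω = 1.75/0.25 = 7.0000
x' = -1.5 + 7.0000·(sin 1.1604 − sin 0.7854) = -0.0310
y' = 0.5 − 7.0000·(cos 1.1604 − cos 0.7854) = 2.6569

(-0.0310, 2.6569, 1.1604)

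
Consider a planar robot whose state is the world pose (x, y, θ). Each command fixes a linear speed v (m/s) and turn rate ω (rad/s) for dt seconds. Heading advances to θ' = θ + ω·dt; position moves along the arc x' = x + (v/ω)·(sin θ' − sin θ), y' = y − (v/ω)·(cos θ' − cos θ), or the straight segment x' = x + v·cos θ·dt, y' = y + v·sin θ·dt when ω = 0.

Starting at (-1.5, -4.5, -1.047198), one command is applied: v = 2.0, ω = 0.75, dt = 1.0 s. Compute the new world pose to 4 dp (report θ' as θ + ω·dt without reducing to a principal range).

(0.0285, -5.7164, -0.2972)

θ' = -1.0472 + 0.75·1.0 = -0.2972
R = v/ω = 2.0/0.75 = 2.6667
x' = -1.5 + 2.6667·(sin -0.2972 − sin -1.0472) = 0.0285
y' = -4.5 − 2.6667·(cos -0.2972 − cos -1.0472) = -5.7164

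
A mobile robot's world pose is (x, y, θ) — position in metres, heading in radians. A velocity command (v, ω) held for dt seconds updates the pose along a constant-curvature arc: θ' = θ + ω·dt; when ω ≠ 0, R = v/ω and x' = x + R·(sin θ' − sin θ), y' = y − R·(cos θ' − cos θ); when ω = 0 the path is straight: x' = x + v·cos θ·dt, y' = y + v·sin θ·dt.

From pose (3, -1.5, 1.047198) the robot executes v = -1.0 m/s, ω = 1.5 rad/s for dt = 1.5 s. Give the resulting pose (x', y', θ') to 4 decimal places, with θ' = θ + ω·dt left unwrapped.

(3.6807, -2.4919, 3.2972)

θ' = 1.0472 + 1.5·1.5 = 3.2972
R = v/ω = -1.0/1.5 = -0.6667
x' = 3 + -0.6667·(sin 3.2972 − sin 1.0472) = 3.6807
y' = -1.5 − -0.6667·(cos 3.2972 − cos 1.0472) = -2.4919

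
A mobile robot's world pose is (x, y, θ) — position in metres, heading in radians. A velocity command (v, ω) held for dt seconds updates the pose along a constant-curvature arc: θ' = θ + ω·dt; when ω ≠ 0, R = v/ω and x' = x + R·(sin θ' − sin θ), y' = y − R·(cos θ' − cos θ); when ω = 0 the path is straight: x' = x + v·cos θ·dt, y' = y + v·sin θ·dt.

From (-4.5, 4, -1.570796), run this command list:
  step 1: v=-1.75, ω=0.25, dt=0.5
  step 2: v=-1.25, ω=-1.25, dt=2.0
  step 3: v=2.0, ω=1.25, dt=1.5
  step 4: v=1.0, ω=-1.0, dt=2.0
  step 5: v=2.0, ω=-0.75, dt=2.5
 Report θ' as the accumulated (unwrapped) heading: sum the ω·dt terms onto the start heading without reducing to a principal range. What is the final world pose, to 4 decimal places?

step 1: θ'=-1.4458 (R=-7.0000) → pose (-4.5546, 4.8727, -1.4458)
step 2: θ'=-3.9458 (R=1.0000) → pose (-2.8421, 5.6911, -3.9458)
step 3: θ'=-2.0708 (R=1.6000) → pose (-5.3987, 5.3483, -2.0708)
step 4: θ'=-4.0708 (R=-1.0000) → pose (-7.0774, 5.2292, -4.0708)
step 5: θ'=-5.9458 (R=-2.6667) → pose (-5.8238, 9.3415, -5.9458)

(-5.8238, 9.3415, -5.9458)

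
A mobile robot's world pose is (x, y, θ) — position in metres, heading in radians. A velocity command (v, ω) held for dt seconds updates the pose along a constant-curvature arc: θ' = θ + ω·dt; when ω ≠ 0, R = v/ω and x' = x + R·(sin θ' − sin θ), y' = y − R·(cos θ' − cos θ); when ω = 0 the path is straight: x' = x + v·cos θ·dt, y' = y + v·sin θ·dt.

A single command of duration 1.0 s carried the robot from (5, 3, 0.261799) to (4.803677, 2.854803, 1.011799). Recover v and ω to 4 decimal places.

Δθ = 1.011799 − 0.261799 = 0.750000
ω = Δθ/dt = 0.750000/1.0 = 0.7500
R = Δx/(sin θ' − sin θ) = -0.3333
v = R·ω = -0.3333·0.7500 = -0.2500

v = -0.2500, ω = 0.7500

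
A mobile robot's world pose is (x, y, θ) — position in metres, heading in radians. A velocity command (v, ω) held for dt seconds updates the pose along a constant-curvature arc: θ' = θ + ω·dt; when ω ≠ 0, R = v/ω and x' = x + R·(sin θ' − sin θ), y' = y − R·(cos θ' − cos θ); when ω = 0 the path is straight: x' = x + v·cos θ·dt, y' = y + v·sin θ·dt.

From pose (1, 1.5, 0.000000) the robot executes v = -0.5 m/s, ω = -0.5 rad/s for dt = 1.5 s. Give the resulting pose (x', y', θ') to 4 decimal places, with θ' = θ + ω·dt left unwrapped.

(0.3184, 1.7683, -0.7500)

θ' = 0.0000 + -0.5·1.5 = -0.7500
R = v/ω = -0.5/-0.5 = 1.0000
x' = 1 + 1.0000·(sin -0.7500 − sin 0.0000) = 0.3184
y' = 1.5 − 1.0000·(cos -0.7500 − cos 0.0000) = 1.7683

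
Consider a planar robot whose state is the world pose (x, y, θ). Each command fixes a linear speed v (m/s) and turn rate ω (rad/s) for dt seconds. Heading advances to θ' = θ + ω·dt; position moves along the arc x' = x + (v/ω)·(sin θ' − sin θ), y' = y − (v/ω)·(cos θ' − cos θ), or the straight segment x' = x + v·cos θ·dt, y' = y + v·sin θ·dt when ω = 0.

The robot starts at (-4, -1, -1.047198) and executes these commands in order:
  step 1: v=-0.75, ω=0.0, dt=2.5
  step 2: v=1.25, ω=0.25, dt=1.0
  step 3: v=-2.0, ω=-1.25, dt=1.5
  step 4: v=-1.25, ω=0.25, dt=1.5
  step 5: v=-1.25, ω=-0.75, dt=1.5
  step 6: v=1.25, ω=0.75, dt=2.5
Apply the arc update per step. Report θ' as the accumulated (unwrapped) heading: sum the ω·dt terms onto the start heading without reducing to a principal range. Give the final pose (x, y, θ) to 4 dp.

(-2.7076, 2.1671, -1.5472)

step 1: θ'=-1.0472 (straight) → pose (-4.9375, 0.6238, -1.0472)
step 2: θ'=-0.7972 (R=5.0000) → pose (-4.1844, -0.3698, -0.7972)
step 3: θ'=-2.6722 (R=1.6000) → pose (-3.7635, 2.1751, -2.6722)
step 4: θ'=-2.2972 (R=-5.0000) → pose (-2.2874, 3.3134, -2.2972)
step 5: θ'=-3.4222 (R=1.6667) → pose (-0.5799, 3.8079, -3.4222)
step 6: θ'=-1.5472 (R=1.6667) → pose (-2.7076, 2.1671, -1.5472)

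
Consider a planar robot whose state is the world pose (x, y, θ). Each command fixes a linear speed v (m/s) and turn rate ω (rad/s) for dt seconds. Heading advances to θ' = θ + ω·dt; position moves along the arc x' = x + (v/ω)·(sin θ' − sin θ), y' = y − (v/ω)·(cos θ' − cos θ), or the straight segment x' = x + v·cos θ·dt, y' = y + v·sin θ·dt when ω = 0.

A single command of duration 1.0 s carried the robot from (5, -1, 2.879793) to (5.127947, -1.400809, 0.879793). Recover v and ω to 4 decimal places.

v = -0.5000, ω = -2.0000

Δθ = 0.879793 − 2.879793 = -2.000000
ω = Δθ/dt = -2.000000/1.0 = -2.0000
R = −Δy/(cos θ' − cos θ) = 0.2500
v = R·ω = 0.2500·-2.0000 = -0.5000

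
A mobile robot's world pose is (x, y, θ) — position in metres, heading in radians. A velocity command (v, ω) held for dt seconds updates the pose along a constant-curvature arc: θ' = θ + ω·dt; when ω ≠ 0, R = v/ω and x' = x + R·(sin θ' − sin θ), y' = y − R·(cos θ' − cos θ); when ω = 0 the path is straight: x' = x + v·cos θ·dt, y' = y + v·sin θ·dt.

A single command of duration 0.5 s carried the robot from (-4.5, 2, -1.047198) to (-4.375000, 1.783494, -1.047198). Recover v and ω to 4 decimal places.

v = 0.5000, ω = 0.0000

Δθ = -1.047198 − -1.047198 = 0.000000
ω = Δθ/dt = 0.000000/0.5 = 0.0000
ω = 0 → v = (Δx·cos θ + Δy·sin θ)/dt = 0.5000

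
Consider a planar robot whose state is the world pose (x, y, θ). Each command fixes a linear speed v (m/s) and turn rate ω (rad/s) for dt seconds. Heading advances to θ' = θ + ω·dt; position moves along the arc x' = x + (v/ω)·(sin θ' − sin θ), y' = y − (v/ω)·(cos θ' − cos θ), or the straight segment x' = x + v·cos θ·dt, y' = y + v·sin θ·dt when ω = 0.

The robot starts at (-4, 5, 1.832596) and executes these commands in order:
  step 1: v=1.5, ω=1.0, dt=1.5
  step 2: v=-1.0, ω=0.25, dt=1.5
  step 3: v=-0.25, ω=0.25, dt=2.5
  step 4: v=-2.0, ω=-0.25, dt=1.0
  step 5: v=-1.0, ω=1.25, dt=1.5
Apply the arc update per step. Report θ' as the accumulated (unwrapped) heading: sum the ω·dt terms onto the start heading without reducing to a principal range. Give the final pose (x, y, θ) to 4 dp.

step 1: θ'=3.3326 (R=1.5000) → pose (-5.7337, 6.0845, 3.3326)
step 2: θ'=3.7076 (R=-4.0000) → pose (-4.3480, 6.6355, 3.7076)
step 3: θ'=4.3326 (R=-1.0000) → pose (-3.9555, 7.1089, 4.3326)
step 4: θ'=4.0826 (R=8.0000) → pose (-2.9908, 8.8549, 4.0826)
step 5: θ'=5.9576 (R=-0.8000) → pose (-3.3814, 10.0840, 5.9576)

(-3.3814, 10.0840, 5.9576)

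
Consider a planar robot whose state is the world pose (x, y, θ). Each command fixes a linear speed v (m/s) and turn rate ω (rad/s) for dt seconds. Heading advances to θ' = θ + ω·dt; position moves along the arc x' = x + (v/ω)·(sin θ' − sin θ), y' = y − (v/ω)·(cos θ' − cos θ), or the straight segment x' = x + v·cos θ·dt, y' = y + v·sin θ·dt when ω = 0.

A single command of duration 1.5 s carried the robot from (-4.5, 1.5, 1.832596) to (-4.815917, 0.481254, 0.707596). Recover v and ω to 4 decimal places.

v = -0.7500, ω = -0.7500

Δθ = 0.707596 − 1.832596 = -1.125000
ω = Δθ/dt = -1.125000/1.5 = -0.7500
R = −Δy/(cos θ' − cos θ) = 1.0000
v = R·ω = 1.0000·-0.7500 = -0.7500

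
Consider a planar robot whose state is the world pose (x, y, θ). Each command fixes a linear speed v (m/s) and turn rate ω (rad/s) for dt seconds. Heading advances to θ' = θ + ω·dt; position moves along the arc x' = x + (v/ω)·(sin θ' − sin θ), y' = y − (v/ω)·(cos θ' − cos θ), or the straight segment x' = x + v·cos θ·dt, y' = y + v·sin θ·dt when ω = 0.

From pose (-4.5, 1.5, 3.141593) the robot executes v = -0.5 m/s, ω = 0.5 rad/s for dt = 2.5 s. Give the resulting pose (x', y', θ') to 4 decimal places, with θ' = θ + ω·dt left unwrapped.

θ' = 3.1416 + 0.5·2.5 = 4.3916
R = v/ω = -0.5/0.5 = -1.0000
x' = -4.5 + -1.0000·(sin 4.3916 − sin 3.1416) = -3.5510
y' = 1.5 − -1.0000·(cos 4.3916 − cos 3.1416) = 2.1847

(-3.5510, 2.1847, 4.3916)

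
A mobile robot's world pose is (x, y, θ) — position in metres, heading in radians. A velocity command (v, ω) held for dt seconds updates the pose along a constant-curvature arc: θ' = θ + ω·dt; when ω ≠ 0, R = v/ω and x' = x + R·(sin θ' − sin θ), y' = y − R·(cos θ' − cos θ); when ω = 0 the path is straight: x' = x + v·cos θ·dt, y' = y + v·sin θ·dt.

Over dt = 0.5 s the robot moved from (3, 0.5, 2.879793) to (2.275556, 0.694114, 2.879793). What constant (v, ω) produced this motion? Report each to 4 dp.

Δθ = 2.879793 − 2.879793 = 0.000000
ω = Δθ/dt = 0.000000/0.5 = 0.0000
ω = 0 → v = (Δx·cos θ + Δy·sin θ)/dt = 1.5000

v = 1.5000, ω = 0.0000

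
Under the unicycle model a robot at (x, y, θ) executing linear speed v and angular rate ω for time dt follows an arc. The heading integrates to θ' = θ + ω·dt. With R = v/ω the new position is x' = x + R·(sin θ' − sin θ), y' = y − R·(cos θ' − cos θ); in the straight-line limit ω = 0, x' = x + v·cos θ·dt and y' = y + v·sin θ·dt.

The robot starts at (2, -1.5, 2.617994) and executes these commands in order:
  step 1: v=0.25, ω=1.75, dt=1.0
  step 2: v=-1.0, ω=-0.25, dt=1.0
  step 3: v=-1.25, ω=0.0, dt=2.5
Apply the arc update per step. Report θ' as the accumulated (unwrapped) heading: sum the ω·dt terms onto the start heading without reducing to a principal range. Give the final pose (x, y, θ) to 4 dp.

step 1: θ'=4.3680 (R=0.1429) → pose (1.7941, -1.5755, 4.3680)
step 2: θ'=4.1180 (R=4.0000) → pose (2.2453, -0.6860, 4.1180)
step 3: θ'=4.1180 (straight) → pose (3.9953, 1.9031, 4.1180)

(3.9953, 1.9031, 4.1180)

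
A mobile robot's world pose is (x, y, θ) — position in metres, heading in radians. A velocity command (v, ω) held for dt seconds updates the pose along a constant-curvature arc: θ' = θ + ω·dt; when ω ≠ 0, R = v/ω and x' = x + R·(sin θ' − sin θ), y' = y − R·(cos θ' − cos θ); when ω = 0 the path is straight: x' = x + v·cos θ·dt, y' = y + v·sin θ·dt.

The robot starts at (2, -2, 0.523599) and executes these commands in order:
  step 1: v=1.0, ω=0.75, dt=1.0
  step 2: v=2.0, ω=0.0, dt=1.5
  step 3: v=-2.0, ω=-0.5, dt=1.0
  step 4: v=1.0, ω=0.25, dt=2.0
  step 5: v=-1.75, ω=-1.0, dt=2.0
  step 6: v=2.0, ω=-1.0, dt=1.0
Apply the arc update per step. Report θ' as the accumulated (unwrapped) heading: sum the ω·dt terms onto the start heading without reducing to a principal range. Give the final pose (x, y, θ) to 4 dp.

(1.2986, -0.9681, -1.7264)

step 1: θ'=1.2736 (R=1.3333) → pose (2.6082, -1.2358, 1.2736)
step 2: θ'=1.2736 (straight) → pose (3.4867, 1.6327, 1.2736)
step 3: θ'=0.7736 (R=4.0000) → pose (2.4570, -0.0575, 0.7736)
step 4: θ'=1.2736 (R=4.0000) → pose (3.4867, 1.6327, 1.2736)
step 5: θ'=-0.7264 (R=1.7500) → pose (0.6511, 0.8370, -0.7264)
step 6: θ'=-1.7264 (R=-2.0000) → pose (1.2986, -0.9681, -1.7264)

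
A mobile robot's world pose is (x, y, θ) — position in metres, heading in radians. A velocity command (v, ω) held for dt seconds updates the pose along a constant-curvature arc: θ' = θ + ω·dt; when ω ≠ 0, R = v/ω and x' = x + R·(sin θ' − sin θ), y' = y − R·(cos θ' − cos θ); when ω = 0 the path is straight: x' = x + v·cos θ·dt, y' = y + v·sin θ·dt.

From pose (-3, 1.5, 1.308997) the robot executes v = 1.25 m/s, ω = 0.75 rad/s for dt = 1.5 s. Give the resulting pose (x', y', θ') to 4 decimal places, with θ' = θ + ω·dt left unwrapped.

(-3.5265, 3.1979, 2.4340)

θ' = 1.3090 + 0.75·1.5 = 2.4340
R = v/ω = 1.25/0.75 = 1.6667
x' = -3 + 1.6667·(sin 2.4340 − sin 1.3090) = -3.5265
y' = 1.5 − 1.6667·(cos 2.4340 − cos 1.3090) = 3.1979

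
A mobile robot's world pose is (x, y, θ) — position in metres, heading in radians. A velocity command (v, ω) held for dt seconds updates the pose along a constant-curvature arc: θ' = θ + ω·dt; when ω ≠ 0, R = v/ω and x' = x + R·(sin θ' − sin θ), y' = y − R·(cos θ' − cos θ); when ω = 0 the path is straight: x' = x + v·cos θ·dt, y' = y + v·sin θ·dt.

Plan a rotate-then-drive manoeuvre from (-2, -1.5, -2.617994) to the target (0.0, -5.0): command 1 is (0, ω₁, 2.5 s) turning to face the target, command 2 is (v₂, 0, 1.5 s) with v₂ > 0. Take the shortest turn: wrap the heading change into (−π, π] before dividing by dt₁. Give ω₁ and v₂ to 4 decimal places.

heading to target = atan2(-5−-1.5, 0−-2) = -1.0517
Δθ = wrap(-1.0517 − -2.6180) = 1.5663; ω₁ = Δθ/dt₁ = 0.6265
distance = √((0−-2)² + (-5−-1.5)²) = 4.0311; v₂ = distance/dt₂ = 2.6874

ω₁ = 0.6265, v₂ = 2.6874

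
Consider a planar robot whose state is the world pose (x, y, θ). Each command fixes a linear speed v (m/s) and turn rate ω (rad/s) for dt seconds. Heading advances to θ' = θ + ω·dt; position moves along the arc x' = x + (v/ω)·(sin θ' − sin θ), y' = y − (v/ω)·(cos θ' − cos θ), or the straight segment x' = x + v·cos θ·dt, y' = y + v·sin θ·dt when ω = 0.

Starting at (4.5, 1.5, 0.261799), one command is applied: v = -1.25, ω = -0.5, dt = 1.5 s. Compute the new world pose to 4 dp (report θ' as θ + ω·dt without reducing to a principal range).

θ' = 0.2618 + -0.5·1.5 = -0.4882
R = v/ω = -1.25/-0.5 = 2.5000
x' = 4.5 + 2.5000·(sin -0.4882 − sin 0.2618) = 2.6804
y' = 1.5 − 2.5000·(cos -0.4882 − cos 0.2618) = 1.7069

(2.6804, 1.7069, -0.4882)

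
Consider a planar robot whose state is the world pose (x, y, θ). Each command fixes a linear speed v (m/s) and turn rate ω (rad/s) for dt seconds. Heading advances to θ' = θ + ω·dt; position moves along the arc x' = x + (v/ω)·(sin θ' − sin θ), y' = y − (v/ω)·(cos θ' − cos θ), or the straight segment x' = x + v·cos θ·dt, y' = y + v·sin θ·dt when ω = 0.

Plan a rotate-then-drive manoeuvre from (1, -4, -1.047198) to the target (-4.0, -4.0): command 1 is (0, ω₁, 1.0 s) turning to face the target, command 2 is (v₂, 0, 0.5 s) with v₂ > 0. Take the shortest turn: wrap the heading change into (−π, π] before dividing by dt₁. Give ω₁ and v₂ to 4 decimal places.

ω₁ = -2.0944, v₂ = 10.0000

heading to target = atan2(-4−-4, -4−1) = 3.1416
Δθ = wrap(3.1416 − -1.0472) = -2.0944; ω₁ = Δθ/dt₁ = -2.0944
distance = √((-4−1)² + (-4−-4)²) = 5.0000; v₂ = distance/dt₂ = 10.0000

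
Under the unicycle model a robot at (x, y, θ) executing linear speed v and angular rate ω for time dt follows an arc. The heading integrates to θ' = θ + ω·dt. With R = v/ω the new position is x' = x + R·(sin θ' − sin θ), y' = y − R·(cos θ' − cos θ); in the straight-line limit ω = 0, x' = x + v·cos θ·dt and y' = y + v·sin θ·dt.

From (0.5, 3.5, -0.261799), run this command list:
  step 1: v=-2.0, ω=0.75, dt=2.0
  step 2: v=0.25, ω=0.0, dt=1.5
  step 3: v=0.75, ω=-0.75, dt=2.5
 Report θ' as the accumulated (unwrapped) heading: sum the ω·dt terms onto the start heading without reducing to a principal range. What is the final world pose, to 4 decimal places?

step 1: θ'=1.2382 (R=-2.6667) → pose (-2.7107, 1.7949, 1.2382)
step 2: θ'=1.2382 (straight) → pose (-2.5883, 2.1493, 1.2382)
step 3: θ'=-0.6368 (R=-1.0000) → pose (-1.0485, 2.6268, -0.6368)

(-1.0485, 2.6268, -0.6368)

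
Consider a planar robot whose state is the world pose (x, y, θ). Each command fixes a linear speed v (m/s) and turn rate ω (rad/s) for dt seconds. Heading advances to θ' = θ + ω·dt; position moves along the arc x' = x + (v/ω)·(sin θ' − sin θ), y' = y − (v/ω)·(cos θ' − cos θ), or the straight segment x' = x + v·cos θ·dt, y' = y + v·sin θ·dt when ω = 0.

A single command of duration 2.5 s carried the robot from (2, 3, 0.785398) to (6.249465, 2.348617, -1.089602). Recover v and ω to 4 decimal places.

v = 2.0000, ω = -0.7500

Δθ = -1.089602 − 0.785398 = -1.875000
ω = Δθ/dt = -1.875000/2.5 = -0.7500
R = Δx/(sin θ' − sin θ) = -2.6667
v = R·ω = -2.6667·-0.7500 = 2.0000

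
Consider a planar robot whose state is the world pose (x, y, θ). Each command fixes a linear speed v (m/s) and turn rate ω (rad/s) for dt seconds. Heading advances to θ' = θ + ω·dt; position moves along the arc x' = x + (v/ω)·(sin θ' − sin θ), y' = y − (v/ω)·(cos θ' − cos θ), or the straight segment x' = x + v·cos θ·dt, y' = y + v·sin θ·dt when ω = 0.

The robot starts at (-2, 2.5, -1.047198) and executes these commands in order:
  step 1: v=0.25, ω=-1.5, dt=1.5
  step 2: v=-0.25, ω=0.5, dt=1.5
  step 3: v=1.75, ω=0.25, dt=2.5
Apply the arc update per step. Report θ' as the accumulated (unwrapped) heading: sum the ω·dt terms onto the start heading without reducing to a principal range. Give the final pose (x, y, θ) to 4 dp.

(-4.4649, -1.0582, -1.9222)

step 1: θ'=-3.2972 (R=-0.1667) → pose (-2.1702, 2.2520, -3.2972)
step 2: θ'=-2.5472 (R=-0.5000) → pose (-1.8127, 2.3317, -2.5472)
step 3: θ'=-1.9222 (R=7.0000) → pose (-4.4649, -1.0582, -1.9222)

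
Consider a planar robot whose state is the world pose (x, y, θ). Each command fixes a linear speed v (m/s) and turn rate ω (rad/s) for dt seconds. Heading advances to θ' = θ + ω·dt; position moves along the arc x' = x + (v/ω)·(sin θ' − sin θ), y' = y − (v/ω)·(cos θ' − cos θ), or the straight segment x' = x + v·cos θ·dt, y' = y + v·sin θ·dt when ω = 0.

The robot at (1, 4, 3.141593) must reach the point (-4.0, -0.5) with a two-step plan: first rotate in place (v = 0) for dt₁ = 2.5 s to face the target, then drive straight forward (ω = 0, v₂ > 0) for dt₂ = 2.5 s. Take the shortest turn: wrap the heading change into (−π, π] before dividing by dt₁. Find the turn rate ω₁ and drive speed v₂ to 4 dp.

ω₁ = 0.2931, v₂ = 2.6907

heading to target = atan2(-0.5−4, -4−1) = -2.4088
Δθ = wrap(-2.4088 − 3.1416) = 0.7328; ω₁ = Δθ/dt₁ = 0.2931
distance = √((-4−1)² + (-0.5−4)²) = 6.7268; v₂ = distance/dt₂ = 2.6907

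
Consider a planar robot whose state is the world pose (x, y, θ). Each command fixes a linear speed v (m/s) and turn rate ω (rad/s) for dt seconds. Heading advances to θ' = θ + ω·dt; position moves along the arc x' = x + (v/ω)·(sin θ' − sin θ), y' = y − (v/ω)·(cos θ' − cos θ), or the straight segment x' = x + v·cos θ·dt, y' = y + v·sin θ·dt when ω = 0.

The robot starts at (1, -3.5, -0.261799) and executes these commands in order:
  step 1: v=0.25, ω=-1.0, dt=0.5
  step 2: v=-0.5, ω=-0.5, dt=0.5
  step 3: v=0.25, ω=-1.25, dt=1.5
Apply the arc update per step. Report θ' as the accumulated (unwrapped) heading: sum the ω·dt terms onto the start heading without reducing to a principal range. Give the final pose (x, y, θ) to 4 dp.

step 1: θ'=-0.7618 (R=-0.2500) → pose (1.1079, -3.5606, -0.7618)
step 2: θ'=-1.0118 (R=1.0000) → pose (0.9503, -3.3673, -1.0118)
step 3: θ'=-2.8868 (R=-0.2000) → pose (0.8311, -3.6669, -2.8868)

(0.8311, -3.6669, -2.8868)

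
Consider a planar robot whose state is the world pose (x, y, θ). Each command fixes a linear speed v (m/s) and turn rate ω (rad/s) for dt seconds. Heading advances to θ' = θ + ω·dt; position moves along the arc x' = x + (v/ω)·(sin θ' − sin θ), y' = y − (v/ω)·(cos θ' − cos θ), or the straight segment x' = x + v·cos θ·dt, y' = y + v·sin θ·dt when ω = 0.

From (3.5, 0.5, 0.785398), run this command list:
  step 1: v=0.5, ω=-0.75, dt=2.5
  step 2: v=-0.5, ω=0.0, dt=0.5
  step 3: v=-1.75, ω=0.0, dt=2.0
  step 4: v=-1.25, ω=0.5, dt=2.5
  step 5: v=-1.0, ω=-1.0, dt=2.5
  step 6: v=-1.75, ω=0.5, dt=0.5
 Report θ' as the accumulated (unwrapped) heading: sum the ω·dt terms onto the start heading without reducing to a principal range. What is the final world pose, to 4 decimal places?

(-0.1433, 7.3526, -2.0896)

step 1: θ'=-1.0896 (R=-0.6667) → pose (4.5624, 0.3372, -1.0896)
step 2: θ'=-1.0896 (straight) → pose (4.4467, 0.5588, -1.0896)
step 3: θ'=-1.0896 (straight) → pose (2.8267, 3.6613, -1.0896)
step 4: θ'=0.1604 (R=-2.5000) → pose (0.2113, 4.9721, 0.1604)
step 5: θ'=-2.3396 (R=1.0000) → pose (-0.6671, 6.6546, -2.3396)
step 6: θ'=-2.0896 (R=-3.5000) → pose (-0.1433, 7.3526, -2.0896)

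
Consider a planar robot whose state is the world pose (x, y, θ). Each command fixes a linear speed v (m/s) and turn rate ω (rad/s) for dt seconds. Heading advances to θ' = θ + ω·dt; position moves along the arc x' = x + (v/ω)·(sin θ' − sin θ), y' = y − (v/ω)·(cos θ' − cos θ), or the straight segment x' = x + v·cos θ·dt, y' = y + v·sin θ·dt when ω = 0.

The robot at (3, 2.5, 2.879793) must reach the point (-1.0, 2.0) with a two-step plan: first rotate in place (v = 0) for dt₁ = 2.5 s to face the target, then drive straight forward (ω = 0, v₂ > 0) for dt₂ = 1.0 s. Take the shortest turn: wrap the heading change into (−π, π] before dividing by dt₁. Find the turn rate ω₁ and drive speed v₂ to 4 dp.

heading to target = atan2(2−2.5, -1−3) = -3.0172
Δθ = wrap(-3.0172 − 2.8798) = 0.3862; ω₁ = Δθ/dt₁ = 0.1545
distance = √((-1−3)² + (2−2.5)²) = 4.0311; v₂ = distance/dt₂ = 4.0311

ω₁ = 0.1545, v₂ = 4.0311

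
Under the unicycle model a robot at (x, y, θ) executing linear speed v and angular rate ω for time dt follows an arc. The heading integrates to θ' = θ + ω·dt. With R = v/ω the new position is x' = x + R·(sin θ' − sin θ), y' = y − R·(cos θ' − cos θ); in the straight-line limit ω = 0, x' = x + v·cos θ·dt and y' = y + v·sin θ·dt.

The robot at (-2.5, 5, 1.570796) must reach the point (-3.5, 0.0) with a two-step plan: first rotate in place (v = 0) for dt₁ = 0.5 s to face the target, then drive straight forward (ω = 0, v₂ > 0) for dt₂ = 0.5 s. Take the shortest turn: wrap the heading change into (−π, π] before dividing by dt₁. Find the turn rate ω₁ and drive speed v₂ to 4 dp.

ω₁ = 5.8884, v₂ = 10.1980

heading to target = atan2(0−5, -3.5−-2.5) = -1.7682
Δθ = wrap(-1.7682 − 1.5708) = 2.9442; ω₁ = Δθ/dt₁ = 5.8884
distance = √((-3.5−-2.5)² + (0−5)²) = 5.0990; v₂ = distance/dt₂ = 10.1980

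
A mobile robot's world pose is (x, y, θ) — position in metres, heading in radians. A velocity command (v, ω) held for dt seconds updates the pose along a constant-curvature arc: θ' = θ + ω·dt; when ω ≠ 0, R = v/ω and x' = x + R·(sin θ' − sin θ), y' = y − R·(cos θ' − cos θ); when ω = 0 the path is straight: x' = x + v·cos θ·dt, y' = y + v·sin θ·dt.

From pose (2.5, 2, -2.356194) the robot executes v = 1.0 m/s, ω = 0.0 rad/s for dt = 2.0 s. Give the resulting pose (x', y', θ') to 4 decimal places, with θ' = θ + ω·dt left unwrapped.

θ' = -2.3562 + 0.0·2.0 = -2.3562
ω = 0 → straight: x' = 2.5 + 1.0·cos(-2.3562)·2.0 = 1.0858
y' = 2 + 1.0·sin(-2.3562)·2.0 = 0.5858

(1.0858, 0.5858, -2.3562)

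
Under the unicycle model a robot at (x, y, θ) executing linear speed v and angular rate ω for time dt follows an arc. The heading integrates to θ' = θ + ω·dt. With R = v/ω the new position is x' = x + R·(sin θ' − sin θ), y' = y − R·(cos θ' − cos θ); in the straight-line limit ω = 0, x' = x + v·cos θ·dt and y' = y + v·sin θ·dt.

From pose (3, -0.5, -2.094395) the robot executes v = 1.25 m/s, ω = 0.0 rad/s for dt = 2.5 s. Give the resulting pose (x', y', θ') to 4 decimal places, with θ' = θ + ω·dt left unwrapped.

(1.4375, -3.2063, -2.0944)

θ' = -2.0944 + 0.0·2.5 = -2.0944
ω = 0 → straight: x' = 3 + 1.25·cos(-2.0944)·2.5 = 1.4375
y' = -0.5 + 1.25·sin(-2.0944)·2.5 = -3.2063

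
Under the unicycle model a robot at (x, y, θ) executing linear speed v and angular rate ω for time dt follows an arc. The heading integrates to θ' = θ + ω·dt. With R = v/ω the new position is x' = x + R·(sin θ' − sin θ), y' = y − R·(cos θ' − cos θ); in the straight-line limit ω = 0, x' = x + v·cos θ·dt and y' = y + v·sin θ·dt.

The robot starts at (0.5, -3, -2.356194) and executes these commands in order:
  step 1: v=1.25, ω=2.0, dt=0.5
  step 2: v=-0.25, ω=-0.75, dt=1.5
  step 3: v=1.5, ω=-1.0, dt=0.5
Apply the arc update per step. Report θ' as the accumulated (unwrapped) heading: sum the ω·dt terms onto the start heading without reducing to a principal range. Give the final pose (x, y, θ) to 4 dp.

step 1: θ'=-1.3562 (R=0.6250) → pose (0.3313, -3.5750, -1.3562)
step 2: θ'=-2.4812 (R=0.3333) → pose (0.4525, -3.2408, -2.4812)
step 3: θ'=-2.9812 (R=-1.5000) → pose (-0.2281, -3.5369, -2.9812)

(-0.2281, -3.5369, -2.9812)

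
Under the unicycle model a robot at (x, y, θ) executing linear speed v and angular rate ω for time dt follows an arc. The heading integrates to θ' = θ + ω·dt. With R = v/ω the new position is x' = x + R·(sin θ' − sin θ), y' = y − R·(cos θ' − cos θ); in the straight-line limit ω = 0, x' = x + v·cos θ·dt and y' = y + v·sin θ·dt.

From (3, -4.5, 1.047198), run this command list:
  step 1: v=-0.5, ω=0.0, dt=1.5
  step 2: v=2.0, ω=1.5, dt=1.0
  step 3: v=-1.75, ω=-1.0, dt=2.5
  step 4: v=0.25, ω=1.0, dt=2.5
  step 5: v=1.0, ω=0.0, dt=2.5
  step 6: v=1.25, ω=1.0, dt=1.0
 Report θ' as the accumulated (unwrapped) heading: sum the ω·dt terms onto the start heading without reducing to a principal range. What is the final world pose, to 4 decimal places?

(-1.8167, -4.6063, 3.5472)

step 1: θ'=1.0472 (straight) → pose (2.6250, -5.1495, 1.0472)
step 2: θ'=2.5472 (R=1.3333) → pose (2.2170, -3.3782, 2.5472)
step 3: θ'=0.0472 (R=1.7500) → pose (1.3195, -6.5761, 0.0472)
step 4: θ'=2.5472 (R=0.2500) → pose (1.4477, -6.1193, 2.5472)
step 5: θ'=2.5472 (straight) → pose (-0.6235, -4.7192, 2.5472)
step 6: θ'=3.5472 (R=1.2500) → pose (-1.8167, -4.6063, 3.5472)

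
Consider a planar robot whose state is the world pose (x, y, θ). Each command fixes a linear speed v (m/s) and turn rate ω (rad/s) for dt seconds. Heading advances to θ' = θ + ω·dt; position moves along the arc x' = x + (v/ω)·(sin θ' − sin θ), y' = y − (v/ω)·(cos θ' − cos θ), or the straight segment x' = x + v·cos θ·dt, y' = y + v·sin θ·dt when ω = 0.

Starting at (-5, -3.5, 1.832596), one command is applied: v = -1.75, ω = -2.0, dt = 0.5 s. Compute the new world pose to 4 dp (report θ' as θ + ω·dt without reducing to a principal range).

(-5.1980, -4.3153, 0.8326)

θ' = 1.8326 + -2.0·0.5 = 0.8326
R = v/ω = -1.75/-2.0 = 0.8750
x' = -5 + 0.8750·(sin 0.8326 − sin 1.8326) = -5.1980
y' = -3.5 − 0.8750·(cos 0.8326 − cos 1.8326) = -4.3153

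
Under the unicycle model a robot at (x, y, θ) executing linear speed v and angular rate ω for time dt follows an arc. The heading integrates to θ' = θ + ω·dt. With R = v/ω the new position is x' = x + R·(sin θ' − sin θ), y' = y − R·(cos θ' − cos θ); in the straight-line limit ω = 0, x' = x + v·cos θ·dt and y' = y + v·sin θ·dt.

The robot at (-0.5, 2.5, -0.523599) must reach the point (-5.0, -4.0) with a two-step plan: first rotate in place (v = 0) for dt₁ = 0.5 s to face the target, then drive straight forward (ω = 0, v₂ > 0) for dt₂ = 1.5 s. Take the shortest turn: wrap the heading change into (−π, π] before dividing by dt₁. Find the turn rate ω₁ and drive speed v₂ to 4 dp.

ω₁ = -3.3055, v₂ = 5.2705

heading to target = atan2(-4−2.5, -5−-0.5) = -2.1763
Δθ = wrap(-2.1763 − -0.5236) = -1.6527; ω₁ = Δθ/dt₁ = -3.3055
distance = √((-5−-0.5)² + (-4−2.5)²) = 7.9057; v₂ = distance/dt₂ = 5.2705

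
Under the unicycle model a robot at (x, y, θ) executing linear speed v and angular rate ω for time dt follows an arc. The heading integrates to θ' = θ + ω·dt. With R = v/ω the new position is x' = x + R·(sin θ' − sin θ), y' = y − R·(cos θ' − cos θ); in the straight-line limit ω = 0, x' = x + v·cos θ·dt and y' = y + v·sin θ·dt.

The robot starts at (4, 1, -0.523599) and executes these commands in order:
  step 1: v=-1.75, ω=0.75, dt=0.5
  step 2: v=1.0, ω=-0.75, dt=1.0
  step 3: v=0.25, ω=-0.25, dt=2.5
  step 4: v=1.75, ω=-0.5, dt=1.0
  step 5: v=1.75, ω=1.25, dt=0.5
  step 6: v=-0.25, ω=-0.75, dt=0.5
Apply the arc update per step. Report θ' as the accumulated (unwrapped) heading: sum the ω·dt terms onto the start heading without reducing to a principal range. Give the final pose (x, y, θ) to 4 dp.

(3.7738, -2.2014, -1.7736)

step 1: θ'=-0.1486 (R=-2.3333) → pose (3.1788, 1.2869, -0.1486)
step 2: θ'=-0.8986 (R=-1.3333) → pose (4.0247, 0.7985, -0.8986)
step 3: θ'=-1.5236 (R=-1.0000) → pose (4.2411, 0.2230, -1.5236)
step 4: θ'=-2.0236 (R=-3.5000) → pose (3.8923, -1.4733, -2.0236)
step 5: θ'=-1.3986 (R=1.4000) → pose (3.7719, -2.3257, -1.3986)
step 6: θ'=-1.7736 (R=0.3333) → pose (3.7738, -2.2014, -1.7736)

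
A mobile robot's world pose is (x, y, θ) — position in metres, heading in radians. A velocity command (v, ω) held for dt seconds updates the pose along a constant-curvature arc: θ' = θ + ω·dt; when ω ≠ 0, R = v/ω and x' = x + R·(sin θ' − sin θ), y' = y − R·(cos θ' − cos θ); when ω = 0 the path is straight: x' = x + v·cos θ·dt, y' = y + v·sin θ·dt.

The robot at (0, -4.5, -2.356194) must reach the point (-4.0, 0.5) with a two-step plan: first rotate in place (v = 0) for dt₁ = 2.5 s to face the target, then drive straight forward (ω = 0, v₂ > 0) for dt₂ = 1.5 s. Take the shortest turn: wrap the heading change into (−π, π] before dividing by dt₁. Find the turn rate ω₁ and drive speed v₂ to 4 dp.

ω₁ = -0.6726, v₂ = 4.2687

heading to target = atan2(0.5−-4.5, -4−0) = 2.2455
Δθ = wrap(2.2455 − -2.3562) = -1.6815; ω₁ = Δθ/dt₁ = -0.6726
distance = √((-4−0)² + (0.5−-4.5)²) = 6.4031; v₂ = distance/dt₂ = 4.2687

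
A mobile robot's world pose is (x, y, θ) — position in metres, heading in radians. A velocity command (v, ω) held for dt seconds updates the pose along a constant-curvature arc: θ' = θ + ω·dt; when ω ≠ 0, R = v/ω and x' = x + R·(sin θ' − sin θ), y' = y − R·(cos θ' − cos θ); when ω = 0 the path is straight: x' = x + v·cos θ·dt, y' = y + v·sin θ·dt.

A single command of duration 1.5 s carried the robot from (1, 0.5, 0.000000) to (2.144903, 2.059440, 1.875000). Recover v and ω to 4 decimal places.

v = 1.5000, ω = 1.2500

Δθ = 1.875000 − 0.000000 = 1.875000
ω = Δθ/dt = 1.875000/1.5 = 1.2500
R = −Δy/(cos θ' − cos θ) = 1.2000
v = R·ω = 1.2000·1.2500 = 1.5000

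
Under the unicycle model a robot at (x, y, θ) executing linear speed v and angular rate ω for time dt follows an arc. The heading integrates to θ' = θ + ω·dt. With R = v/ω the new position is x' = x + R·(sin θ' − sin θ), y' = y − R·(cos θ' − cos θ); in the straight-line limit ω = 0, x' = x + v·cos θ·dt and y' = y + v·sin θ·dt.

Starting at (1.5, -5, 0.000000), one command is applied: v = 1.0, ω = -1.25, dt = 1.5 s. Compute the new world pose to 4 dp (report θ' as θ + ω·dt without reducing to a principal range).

(2.2633, -6.0396, -1.8750)

θ' = 0.0000 + -1.25·1.5 = -1.8750
R = v/ω = 1.0/-1.25 = -0.8000
x' = 1.5 + -0.8000·(sin -1.8750 − sin 0.0000) = 2.2633
y' = -5 − -0.8000·(cos -1.8750 − cos 0.0000) = -6.0396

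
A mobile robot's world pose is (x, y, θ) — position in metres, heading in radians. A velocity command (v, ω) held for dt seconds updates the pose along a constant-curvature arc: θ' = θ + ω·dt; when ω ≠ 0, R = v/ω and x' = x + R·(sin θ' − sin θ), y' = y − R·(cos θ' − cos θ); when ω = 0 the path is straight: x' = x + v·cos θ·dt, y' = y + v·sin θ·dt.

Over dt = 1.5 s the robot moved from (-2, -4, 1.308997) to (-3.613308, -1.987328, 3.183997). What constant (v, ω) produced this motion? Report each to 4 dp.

v = 2.0000, ω = 1.2500

Δθ = 3.183997 − 1.308997 = 1.875000
ω = Δθ/dt = 1.875000/1.5 = 1.2500
R = −Δy/(cos θ' − cos θ) = 1.6000
v = R·ω = 1.6000·1.2500 = 2.0000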